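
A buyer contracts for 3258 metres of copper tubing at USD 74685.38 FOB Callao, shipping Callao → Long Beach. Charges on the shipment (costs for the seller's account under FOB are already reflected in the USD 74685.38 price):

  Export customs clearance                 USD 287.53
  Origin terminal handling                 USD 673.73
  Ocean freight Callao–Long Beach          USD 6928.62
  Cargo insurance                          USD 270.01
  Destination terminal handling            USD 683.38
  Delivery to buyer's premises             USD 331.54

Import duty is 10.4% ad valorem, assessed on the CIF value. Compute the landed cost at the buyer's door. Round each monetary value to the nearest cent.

FOB: the seller bears costs until goods are on board at the origin port; the buyer bears freight, insurance and all costs thereafter.
Already in the invoice (seller's account under FOB): export clearance, origin terminal — exclude.
CIF value = FOB price + freight + insurance = 74685.38 + 6928.62 + 270.01 = 81884.01
Import duty = 81884.01 × 10.4% = 8515.94
Buyer bears: freight 6928.62 + insurance 270.01 + destination terminal 683.38 + delivery 331.54 + duty 8515.94 = 16729.49
Landed cost = invoice 74685.38 + 16729.49 = 91414.87

Total landed cost: USD 91414.87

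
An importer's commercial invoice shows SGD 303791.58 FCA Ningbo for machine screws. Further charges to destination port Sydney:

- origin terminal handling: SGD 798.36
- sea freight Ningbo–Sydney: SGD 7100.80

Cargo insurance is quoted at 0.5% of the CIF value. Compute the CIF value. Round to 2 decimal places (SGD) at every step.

CIF value: SGD 313257.03

Let C be the CIF value. C = FCA price + pre-shipment costs + freight + 0.5% × C
C − 0.5% × C = 303791.58 + 798.36 + 7100.80
0.995 × C = 311690.74
C = 311690.74 / 0.995 = 313257.03
Insurance premium = 0.5% × 313257.03 = 1566.29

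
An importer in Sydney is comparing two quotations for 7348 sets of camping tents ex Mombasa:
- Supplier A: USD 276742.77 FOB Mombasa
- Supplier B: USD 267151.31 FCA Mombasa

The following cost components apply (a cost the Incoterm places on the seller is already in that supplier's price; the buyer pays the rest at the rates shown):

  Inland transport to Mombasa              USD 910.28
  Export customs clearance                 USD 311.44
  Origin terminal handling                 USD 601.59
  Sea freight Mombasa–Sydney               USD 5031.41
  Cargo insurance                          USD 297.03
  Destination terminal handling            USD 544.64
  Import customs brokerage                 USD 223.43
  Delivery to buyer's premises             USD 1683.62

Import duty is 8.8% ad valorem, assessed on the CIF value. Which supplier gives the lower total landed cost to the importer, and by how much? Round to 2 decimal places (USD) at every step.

Supplier B is cheaper by USD 9780.98

Supplier A (FOB):
CIF value = FOB price + freight + insurance = 276742.77 + 5031.41 + 297.03 = 282071.21
Import duty = 282071.21 × 8.8% = 24822.27
Buyer bears (A): 5031.41 + 297.03 + 544.64 + 223.43 + 1683.62 = 7780.13
Landed cost (A) = invoice 276742.77 + 7780.13 + duty 24822.27 = 309345.17
Supplier B (FCA):
CIF value = FCA price + origin terminal + freight + insurance = 267151.31 + 601.59 + 5031.41 + 297.03 = 273081.34
Import duty = 273081.34 × 8.8% = 24031.16
Buyer bears (B): 601.59 + 5031.41 + 297.03 + 544.64 + 223.43 + 1683.62 = 8381.72
Landed cost (B) = invoice 267151.31 + 8381.72 + duty 24031.16 = 299564.19
Difference = |309345.17 − 299564.19| = 9780.98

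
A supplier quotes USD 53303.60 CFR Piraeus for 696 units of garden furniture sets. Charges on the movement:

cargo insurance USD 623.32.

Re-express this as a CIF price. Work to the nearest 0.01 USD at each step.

CIF price: USD 53926.92

From CFR to CIF, the seller additionally bears: insurance.
CIF price = 53303.60 + 623.32 = 53926.92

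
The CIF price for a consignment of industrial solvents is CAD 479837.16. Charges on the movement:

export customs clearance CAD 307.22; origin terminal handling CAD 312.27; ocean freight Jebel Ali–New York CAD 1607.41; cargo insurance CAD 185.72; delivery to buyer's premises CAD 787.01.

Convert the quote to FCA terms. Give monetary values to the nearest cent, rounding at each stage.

Not relevant to the conversion: export clearance — on the seller under both CIF and FCA; already in the CIF price and stays in the FCA price. delivery — on the buyer under both terms; not part of either seller's price.
From CIF to FCA, the seller no longer bears: origin terminal, freight, insurance.
FCA price = 479837.16 − 312.27 − 1607.41 − 185.72 = 477731.76

FCA price: CAD 477731.76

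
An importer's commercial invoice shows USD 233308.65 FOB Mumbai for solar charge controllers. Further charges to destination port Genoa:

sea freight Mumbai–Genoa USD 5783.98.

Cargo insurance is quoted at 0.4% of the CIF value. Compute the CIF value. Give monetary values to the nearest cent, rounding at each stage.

CIF value: USD 240052.84

Let C be the CIF value. C = FOB price + freight + 0.4% × C
C − 0.4% × C = 233308.65 + 5783.98
0.996 × C = 239092.63
C = 239092.63 / 0.996 = 240052.84
Insurance premium = 0.4% × 240052.84 = 960.21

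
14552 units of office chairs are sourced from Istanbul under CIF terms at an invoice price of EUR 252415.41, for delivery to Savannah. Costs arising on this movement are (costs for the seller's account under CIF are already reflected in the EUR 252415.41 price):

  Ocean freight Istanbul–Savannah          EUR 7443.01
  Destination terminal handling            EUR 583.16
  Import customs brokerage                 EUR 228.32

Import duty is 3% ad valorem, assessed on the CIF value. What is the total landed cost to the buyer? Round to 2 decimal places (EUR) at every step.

CIF: the seller pays costs through ocean freight and marine insurance to the destination port.
Already in the invoice (seller's account under CIF): freight — exclude.
The CIF price already equals the CIF value: 252415.41
Import duty = 252415.41 × 3% = 7572.46
Buyer bears: destination terminal 583.16 + brokerage 228.32 + duty 7572.46 = 8383.94
Landed cost = invoice 252415.41 + 8383.94 = 260799.35

Total landed cost: EUR 260799.35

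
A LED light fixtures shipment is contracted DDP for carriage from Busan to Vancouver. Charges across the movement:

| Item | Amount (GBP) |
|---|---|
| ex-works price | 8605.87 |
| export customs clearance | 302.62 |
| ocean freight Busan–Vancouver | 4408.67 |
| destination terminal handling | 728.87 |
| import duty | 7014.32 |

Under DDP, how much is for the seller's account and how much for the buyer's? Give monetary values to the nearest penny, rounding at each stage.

Seller: GBP 21060.35; buyer: GBP 0.00

DDP: the seller bears all costs including import duty.
Seller's account: goods 8605.87 + export clearance 302.62 + freight 4408.67 + destination terminal 728.87 + duty 7014.32 = 21060.35
Buyer's account: 0.00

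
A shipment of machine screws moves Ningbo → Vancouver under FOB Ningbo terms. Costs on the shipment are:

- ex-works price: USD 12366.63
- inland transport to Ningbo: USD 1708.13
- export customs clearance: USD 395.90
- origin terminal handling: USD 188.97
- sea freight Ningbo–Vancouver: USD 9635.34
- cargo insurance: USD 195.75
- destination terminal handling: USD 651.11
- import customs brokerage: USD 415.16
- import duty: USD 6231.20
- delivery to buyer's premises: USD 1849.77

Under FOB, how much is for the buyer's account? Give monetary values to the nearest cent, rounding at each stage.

Buyer's account: USD 18978.33

FOB: the seller bears costs until goods are on board at the origin port; the buyer bears freight, insurance and all costs thereafter.
Seller's account: goods 12366.63 + inland to port 1708.13 + export clearance 395.90 + origin terminal 188.97 = 14659.63
Buyer's account: freight 9635.34 + insurance 195.75 + destination terminal 651.11 + brokerage 415.16 + duty 6231.20 + delivery 1849.77 = 18978.33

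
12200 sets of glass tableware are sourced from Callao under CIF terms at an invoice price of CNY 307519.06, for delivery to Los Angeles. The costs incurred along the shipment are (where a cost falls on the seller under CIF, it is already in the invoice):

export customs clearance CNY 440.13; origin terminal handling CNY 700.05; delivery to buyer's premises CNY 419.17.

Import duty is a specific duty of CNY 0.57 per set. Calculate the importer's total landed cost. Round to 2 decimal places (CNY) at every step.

Total landed cost: CNY 314892.23

CIF: the seller pays costs through ocean freight and marine insurance to the destination port.
Already in the invoice (seller's account under CIF): export clearance, origin terminal — exclude.
The CIF price already equals the CIF value: 307519.06
Import duty = 12200 × 0.57 = 6954.00
Buyer bears: delivery 419.17 + duty 6954.00 = 7373.17
Landed cost = invoice 307519.06 + 7373.17 = 314892.23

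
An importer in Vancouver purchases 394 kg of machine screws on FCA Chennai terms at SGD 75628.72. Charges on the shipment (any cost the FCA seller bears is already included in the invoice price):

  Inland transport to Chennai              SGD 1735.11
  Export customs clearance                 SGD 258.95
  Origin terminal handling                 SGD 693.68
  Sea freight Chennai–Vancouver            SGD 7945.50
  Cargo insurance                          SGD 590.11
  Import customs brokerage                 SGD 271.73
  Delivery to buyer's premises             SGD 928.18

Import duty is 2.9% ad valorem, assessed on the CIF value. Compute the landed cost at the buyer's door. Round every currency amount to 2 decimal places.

Total landed cost: SGD 88518.80

FCA: the seller delivers export-cleared goods to the carrier; the buyer bears costs from that point.
Already in the invoice (seller's account under FCA): inland to port, export clearance — exclude.
CIF value = FCA price + origin terminal + freight + insurance = 75628.72 + 693.68 + 7945.50 + 590.11 = 84858.01
Import duty = 84858.01 × 2.9% = 2460.88
Buyer bears: origin terminal 693.68 + freight 7945.50 + insurance 590.11 + brokerage 271.73 + delivery 928.18 + duty 2460.88 = 12890.08
Landed cost = invoice 75628.72 + 12890.08 = 88518.80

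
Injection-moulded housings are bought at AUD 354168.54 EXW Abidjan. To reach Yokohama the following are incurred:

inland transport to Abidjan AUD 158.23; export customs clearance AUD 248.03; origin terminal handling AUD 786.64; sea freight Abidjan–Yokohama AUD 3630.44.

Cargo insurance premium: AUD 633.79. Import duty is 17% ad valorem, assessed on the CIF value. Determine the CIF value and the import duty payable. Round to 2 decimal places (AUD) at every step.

CIF value: AUD 359625.67; import duty: AUD 61136.36

CIF = EXW price + pre-shipment costs + freight + insurance
CIF = 354168.54 + 158.23 + 248.03 + 786.64 + 3630.44 + 633.79 = 359625.67
Import duty = 359625.67 × 17% = 61136.36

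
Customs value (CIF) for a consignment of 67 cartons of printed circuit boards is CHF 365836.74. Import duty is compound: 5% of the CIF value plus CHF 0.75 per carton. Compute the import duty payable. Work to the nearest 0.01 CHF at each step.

Import duty: CHF 18342.09

Ad valorem component: 365836.74 × 5% = 18291.84
Specific component: 67 × 0.75 = 50.25
Import duty = 18291.84 + 50.25 = 18342.09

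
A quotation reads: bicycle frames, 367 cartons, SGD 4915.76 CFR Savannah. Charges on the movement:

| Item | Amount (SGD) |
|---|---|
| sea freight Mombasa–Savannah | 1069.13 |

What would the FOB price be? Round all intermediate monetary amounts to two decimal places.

From CFR to FOB, the seller no longer bears: freight.
FOB price = 4915.76 − 1069.13 = 3846.63

FOB price: SGD 3846.63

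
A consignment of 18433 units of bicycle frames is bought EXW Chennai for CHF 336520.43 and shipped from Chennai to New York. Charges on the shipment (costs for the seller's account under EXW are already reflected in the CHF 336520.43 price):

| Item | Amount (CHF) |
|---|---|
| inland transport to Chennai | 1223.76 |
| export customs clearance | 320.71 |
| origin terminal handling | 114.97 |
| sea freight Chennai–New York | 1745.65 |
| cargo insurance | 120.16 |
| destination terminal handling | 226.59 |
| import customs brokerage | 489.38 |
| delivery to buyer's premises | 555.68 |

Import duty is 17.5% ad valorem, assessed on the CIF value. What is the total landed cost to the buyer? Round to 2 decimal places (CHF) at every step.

Total landed cost: CHF 400825.32

EXW: the seller makes goods available at their premises; the buyer bears all onward costs.
CIF value = EXW price + inland to port + export clearance + origin terminal + freight + insurance = 336520.43 + 1223.76 + 320.71 + 114.97 + 1745.65 + 120.16 = 340045.68
Import duty = 340045.68 × 17.5% = 59507.99
Buyer bears: inland to port 1223.76 + export clearance 320.71 + origin terminal 114.97 + freight 1745.65 + insurance 120.16 + destination terminal 226.59 + brokerage 489.38 + delivery 555.68 + duty 59507.99 = 64304.89
Landed cost = invoice 336520.43 + 64304.89 = 400825.32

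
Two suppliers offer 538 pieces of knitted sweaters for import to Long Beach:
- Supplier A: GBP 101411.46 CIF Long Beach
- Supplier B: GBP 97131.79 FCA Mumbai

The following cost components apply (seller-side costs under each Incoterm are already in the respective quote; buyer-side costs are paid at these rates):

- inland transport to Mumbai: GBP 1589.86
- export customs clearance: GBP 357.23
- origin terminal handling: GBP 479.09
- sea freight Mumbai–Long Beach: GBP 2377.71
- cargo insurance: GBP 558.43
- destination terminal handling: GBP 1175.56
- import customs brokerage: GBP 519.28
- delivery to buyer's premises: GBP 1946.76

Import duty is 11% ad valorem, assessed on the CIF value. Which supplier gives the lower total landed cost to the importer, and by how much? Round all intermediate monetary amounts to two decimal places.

Supplier B is cheaper by GBP 959.53

Supplier A (CIF):
The CIF price already equals the CIF value: 101411.46
Import duty = 101411.46 × 11% = 11155.26
Buyer bears (A): 1175.56 + 519.28 + 1946.76 = 3641.60
Landed cost (A) = invoice 101411.46 + 3641.60 + duty 11155.26 = 116208.32
Supplier B (FCA):
CIF value = FCA price + origin terminal + freight + insurance = 97131.79 + 479.09 + 2377.71 + 558.43 = 100547.02
Import duty = 100547.02 × 11% = 11060.17
Buyer bears (B): 479.09 + 2377.71 + 558.43 + 1175.56 + 519.28 + 1946.76 = 7056.83
Landed cost (B) = invoice 97131.79 + 7056.83 + duty 11060.17 = 115248.79
Difference = |116208.32 − 115248.79| = 959.53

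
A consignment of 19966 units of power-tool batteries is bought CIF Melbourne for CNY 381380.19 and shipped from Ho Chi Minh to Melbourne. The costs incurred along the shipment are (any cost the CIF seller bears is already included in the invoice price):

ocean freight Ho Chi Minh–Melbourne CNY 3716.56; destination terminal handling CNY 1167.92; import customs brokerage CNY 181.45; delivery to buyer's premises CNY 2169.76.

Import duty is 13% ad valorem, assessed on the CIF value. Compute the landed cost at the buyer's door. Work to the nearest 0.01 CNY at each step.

CIF: the seller pays costs through ocean freight and marine insurance to the destination port.
Already in the invoice (seller's account under CIF): freight — exclude.
The CIF price already equals the CIF value: 381380.19
Import duty = 381380.19 × 13% = 49579.42
Buyer bears: destination terminal 1167.92 + brokerage 181.45 + delivery 2169.76 + duty 49579.42 = 53098.55
Landed cost = invoice 381380.19 + 53098.55 = 434478.74

Total landed cost: CNY 434478.74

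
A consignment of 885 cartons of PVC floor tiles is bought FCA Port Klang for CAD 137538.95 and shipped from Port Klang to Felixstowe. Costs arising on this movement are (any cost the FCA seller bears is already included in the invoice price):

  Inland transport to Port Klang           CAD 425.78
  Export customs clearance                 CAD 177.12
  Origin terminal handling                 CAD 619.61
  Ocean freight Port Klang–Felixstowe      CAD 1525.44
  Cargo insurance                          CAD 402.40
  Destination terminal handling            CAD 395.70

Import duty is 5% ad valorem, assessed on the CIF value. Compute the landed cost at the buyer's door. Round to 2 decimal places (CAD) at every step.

FCA: the seller delivers export-cleared goods to the carrier; the buyer bears costs from that point.
Already in the invoice (seller's account under FCA): inland to port, export clearance — exclude.
CIF value = FCA price + origin terminal + freight + insurance = 137538.95 + 619.61 + 1525.44 + 402.40 = 140086.40
Import duty = 140086.40 × 5% = 7004.32
Buyer bears: origin terminal 619.61 + freight 1525.44 + insurance 402.40 + destination terminal 395.70 + duty 7004.32 = 9947.47
Landed cost = invoice 137538.95 + 9947.47 = 147486.42

Total landed cost: CAD 147486.42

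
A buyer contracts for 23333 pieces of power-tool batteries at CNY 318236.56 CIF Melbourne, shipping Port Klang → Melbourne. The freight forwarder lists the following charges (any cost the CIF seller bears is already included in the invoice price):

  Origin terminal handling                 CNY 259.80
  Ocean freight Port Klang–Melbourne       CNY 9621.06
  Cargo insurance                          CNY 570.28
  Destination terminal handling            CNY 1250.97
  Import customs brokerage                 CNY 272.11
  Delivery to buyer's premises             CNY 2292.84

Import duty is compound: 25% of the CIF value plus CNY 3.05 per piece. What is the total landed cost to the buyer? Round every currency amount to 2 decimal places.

CIF: the seller pays costs through ocean freight and marine insurance to the destination port.
Already in the invoice (seller's account under CIF): origin terminal, freight, insurance — exclude.
The CIF price already equals the CIF value: 318236.56
Ad valorem component: 318236.56 × 25% = 79559.14
Specific component: 23333 × 3.05 = 71165.65
Import duty = 79559.14 + 71165.65 = 150724.79
Buyer bears: destination terminal 1250.97 + brokerage 272.11 + delivery 2292.84 + duty 150724.79 = 154540.71
Landed cost = invoice 318236.56 + 154540.71 = 472777.27

Total landed cost: CNY 472777.27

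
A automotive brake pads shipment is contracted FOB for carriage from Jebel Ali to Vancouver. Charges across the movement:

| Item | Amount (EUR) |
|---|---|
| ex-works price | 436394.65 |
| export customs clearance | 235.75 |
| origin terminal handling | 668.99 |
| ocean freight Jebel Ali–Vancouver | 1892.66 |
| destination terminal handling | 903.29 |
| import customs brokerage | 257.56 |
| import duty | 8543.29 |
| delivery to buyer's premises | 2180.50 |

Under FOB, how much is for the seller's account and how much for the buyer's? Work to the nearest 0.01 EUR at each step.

Seller: EUR 437299.39; buyer: EUR 13777.30

FOB: the seller bears costs until goods are on board at the origin port; the buyer bears freight, insurance and all costs thereafter.
Seller's account: goods 436394.65 + export clearance 235.75 + origin terminal 668.99 = 437299.39
Buyer's account: freight 1892.66 + destination terminal 903.29 + brokerage 257.56 + duty 8543.29 + delivery 2180.50 = 13777.30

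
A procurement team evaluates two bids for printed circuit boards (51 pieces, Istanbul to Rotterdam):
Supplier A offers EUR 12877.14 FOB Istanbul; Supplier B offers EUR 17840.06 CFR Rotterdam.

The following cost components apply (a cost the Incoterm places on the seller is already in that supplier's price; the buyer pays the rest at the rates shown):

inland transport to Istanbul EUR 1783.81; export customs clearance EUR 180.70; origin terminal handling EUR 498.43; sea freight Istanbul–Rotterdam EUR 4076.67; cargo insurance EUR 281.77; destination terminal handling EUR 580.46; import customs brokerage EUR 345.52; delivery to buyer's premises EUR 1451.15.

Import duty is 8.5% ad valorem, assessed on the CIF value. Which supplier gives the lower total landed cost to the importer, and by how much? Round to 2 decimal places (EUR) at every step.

Supplier A is cheaper by EUR 961.59

Supplier A (FOB):
CIF value = FOB price + freight + insurance = 12877.14 + 4076.67 + 281.77 = 17235.58
Import duty = 17235.58 × 8.5% = 1465.02
Buyer bears (A): 4076.67 + 281.77 + 580.46 + 345.52 + 1451.15 = 6735.57
Landed cost (A) = invoice 12877.14 + 6735.57 + duty 1465.02 = 21077.73
Supplier B (CFR):
CIF value = CFR price + insurance = 17840.06 + 281.77 = 18121.83
Import duty = 18121.83 × 8.5% = 1540.36
Buyer bears (B): 281.77 + 580.46 + 345.52 + 1451.15 = 2658.90
Landed cost (B) = invoice 17840.06 + 2658.90 + duty 1540.36 = 22039.32
Difference = |21077.73 − 22039.32| = 961.59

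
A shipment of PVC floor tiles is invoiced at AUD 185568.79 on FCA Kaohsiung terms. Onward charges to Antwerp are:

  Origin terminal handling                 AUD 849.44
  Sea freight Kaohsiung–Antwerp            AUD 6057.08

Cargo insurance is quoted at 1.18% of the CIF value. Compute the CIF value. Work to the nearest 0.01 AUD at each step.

Let C be the CIF value. C = FCA price + pre-shipment costs + freight + 1.18% × C
C − 1.18% × C = 185568.79 + 849.44 + 6057.08
0.9882 × C = 192475.31
C = 192475.31 / 0.9882 = 194773.64
Insurance premium = 1.18% × 194773.64 = 2298.33

CIF value: AUD 194773.64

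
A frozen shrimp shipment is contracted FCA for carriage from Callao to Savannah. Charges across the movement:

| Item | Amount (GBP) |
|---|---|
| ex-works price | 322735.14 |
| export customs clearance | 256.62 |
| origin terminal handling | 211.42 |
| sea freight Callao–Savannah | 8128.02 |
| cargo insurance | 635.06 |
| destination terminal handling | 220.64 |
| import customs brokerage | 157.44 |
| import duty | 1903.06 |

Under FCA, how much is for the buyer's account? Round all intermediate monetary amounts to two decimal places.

FCA: the seller delivers export-cleared goods to the carrier; the buyer bears costs from that point.
Seller's account: goods 322735.14 + export clearance 256.62 = 322991.76
Buyer's account: origin terminal 211.42 + freight 8128.02 + insurance 635.06 + destination terminal 220.64 + brokerage 157.44 + duty 1903.06 = 11255.64

Buyer's account: GBP 11255.64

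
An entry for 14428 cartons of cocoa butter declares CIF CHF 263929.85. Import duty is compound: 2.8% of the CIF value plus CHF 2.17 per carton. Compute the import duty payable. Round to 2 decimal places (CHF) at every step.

Ad valorem component: 263929.85 × 2.8% = 7390.04
Specific component: 14428 × 2.17 = 31308.76
Import duty = 7390.04 + 31308.76 = 38698.80

Import duty: CHF 38698.80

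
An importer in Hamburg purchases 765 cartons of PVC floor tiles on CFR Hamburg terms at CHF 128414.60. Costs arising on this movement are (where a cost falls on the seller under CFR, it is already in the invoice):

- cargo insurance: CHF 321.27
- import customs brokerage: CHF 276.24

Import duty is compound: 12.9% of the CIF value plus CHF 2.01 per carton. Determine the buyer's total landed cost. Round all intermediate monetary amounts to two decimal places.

CFR: the seller pays costs through ocean freight to the destination port, but not insurance.
CIF value = CFR price + insurance = 128414.60 + 321.27 = 128735.87
Ad valorem component: 128735.87 × 12.9% = 16606.93
Specific component: 765 × 2.01 = 1537.65
Import duty = 16606.93 + 1537.65 = 18144.58
Buyer bears: insurance 321.27 + brokerage 276.24 + duty 18144.58 = 18742.09
Landed cost = invoice 128414.60 + 18742.09 = 147156.69

Total landed cost: CHF 147156.69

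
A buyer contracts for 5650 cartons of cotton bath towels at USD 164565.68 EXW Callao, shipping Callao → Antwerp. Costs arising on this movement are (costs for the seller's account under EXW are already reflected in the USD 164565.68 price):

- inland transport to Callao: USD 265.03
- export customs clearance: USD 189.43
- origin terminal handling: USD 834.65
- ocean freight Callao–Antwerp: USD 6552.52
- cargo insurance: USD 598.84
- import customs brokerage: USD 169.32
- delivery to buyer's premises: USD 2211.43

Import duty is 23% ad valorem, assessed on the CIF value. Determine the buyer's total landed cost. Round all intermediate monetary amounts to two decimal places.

Total landed cost: USD 215178.31

EXW: the seller makes goods available at their premises; the buyer bears all onward costs.
CIF value = EXW price + inland to port + export clearance + origin terminal + freight + insurance = 164565.68 + 265.03 + 189.43 + 834.65 + 6552.52 + 598.84 = 173006.15
Import duty = 173006.15 × 23% = 39791.41
Buyer bears: inland to port 265.03 + export clearance 189.43 + origin terminal 834.65 + freight 6552.52 + insurance 598.84 + brokerage 169.32 + delivery 2211.43 + duty 39791.41 = 50612.63
Landed cost = invoice 164565.68 + 50612.63 = 215178.31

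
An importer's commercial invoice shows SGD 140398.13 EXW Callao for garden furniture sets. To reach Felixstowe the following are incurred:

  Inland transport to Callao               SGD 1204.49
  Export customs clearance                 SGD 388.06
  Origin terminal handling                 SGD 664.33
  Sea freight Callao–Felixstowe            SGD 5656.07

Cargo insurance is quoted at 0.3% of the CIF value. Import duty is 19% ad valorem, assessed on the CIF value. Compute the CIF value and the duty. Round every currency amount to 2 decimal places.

Let C be the CIF value. C = EXW price + pre-shipment costs + freight + 0.3% × C
C − 0.3% × C = 140398.13 + 1204.49 + 388.06 + 664.33 + 5656.07
0.997 × C = 148311.08
C = 148311.08 / 0.997 = 148757.35
Insurance premium = 0.3% × 148757.35 = 446.27
Import duty = 148757.35 × 19% = 28263.90

CIF value: SGD 148757.35; import duty: SGD 28263.90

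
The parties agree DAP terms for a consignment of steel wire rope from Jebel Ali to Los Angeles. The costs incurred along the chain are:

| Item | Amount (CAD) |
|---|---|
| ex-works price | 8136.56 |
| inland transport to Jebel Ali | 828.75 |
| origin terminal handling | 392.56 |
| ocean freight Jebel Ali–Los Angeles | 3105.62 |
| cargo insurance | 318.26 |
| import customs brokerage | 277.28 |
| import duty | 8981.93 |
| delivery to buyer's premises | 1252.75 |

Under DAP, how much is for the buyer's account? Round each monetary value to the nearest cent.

DAP: the seller bears all costs to the named destination except import duty and clearance.
Seller's account: goods 8136.56 + inland to port 828.75 + origin terminal 392.56 + freight 3105.62 + insurance 318.26 + delivery 1252.75 = 14034.50
Buyer's account: brokerage 277.28 + duty 8981.93 = 9259.21

Buyer's account: CAD 9259.21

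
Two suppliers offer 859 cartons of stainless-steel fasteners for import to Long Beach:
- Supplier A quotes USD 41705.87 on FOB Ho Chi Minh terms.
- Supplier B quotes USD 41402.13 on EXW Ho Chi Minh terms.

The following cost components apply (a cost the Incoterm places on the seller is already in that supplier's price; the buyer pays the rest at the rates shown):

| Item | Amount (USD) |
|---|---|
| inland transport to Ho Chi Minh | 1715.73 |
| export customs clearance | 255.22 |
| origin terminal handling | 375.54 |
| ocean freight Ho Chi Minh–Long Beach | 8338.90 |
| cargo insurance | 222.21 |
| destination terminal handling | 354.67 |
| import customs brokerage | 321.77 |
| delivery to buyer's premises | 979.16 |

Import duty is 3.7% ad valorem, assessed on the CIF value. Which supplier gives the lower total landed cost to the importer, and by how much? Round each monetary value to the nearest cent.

Supplier A (FOB):
CIF value = FOB price + freight + insurance = 41705.87 + 8338.90 + 222.21 = 50266.98
Import duty = 50266.98 × 3.7% = 1859.88
Buyer bears (A): 8338.90 + 222.21 + 354.67 + 321.77 + 979.16 = 10216.71
Landed cost (A) = invoice 41705.87 + 10216.71 + duty 1859.88 = 53782.46
Supplier B (EXW):
CIF value = EXW price + inland to port + export clearance + origin terminal + freight + insurance = 41402.13 + 1715.73 + 255.22 + 375.54 + 8338.90 + 222.21 = 52309.73
Import duty = 52309.73 × 3.7% = 1935.46
Buyer bears (B): 1715.73 + 255.22 + 375.54 + 8338.90 + 222.21 + 354.67 + 321.77 + 979.16 = 12563.20
Landed cost (B) = invoice 41402.13 + 12563.20 + duty 1935.46 = 55900.79
Difference = |53782.46 − 55900.79| = 2118.33

Supplier A is cheaper by USD 2118.33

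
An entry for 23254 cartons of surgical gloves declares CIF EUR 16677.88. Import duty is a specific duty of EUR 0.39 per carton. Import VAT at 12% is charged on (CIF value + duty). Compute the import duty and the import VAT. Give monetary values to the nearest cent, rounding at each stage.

Import duty = 23254 × 0.39 = 9069.06
VAT base = CIF + duty = 16677.88 + 9069.06 = 25746.94
Import VAT = 25746.94 × 12% = 3089.63

Import duty: EUR 9069.06; import VAT: EUR 3089.63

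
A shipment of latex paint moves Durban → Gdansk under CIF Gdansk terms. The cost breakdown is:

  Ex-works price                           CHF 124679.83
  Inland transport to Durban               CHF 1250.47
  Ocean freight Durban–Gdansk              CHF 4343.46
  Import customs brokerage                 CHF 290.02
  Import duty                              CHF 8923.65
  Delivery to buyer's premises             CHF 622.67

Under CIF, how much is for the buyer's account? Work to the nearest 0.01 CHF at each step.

Buyer's account: CHF 9836.34

CIF: the seller pays costs through ocean freight and marine insurance to the destination port.
Seller's account: goods 124679.83 + inland to port 1250.47 + freight 4343.46 = 130273.76
Buyer's account: brokerage 290.02 + duty 8923.65 + delivery 622.67 = 9836.34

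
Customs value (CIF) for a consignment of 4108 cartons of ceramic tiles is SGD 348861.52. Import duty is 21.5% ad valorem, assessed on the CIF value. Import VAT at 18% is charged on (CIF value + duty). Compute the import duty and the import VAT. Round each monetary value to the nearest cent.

Import duty: SGD 75005.23; import VAT: SGD 76296.02

Import duty = 348861.52 × 21.5% = 75005.23
VAT base = CIF + duty = 348861.52 + 75005.23 = 423866.75
Import VAT = 423866.75 × 18% = 76296.02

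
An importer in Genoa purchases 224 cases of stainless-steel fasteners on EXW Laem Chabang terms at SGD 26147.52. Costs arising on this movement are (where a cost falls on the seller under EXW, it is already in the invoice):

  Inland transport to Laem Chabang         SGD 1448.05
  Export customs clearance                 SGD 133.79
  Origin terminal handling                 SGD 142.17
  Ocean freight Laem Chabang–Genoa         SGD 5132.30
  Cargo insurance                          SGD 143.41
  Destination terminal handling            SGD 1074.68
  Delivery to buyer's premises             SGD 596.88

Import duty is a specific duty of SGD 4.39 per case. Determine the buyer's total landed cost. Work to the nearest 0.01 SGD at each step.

Total landed cost: SGD 35802.16

EXW: the seller makes goods available at their premises; the buyer bears all onward costs.
CIF value = EXW price + inland to port + export clearance + origin terminal + freight + insurance = 26147.52 + 1448.05 + 133.79 + 142.17 + 5132.30 + 143.41 = 33147.24
Import duty = 224 × 4.39 = 983.36
Buyer bears: inland to port 1448.05 + export clearance 133.79 + origin terminal 142.17 + freight 5132.30 + insurance 143.41 + destination terminal 1074.68 + delivery 596.88 + duty 983.36 = 9654.64
Landed cost = invoice 26147.52 + 9654.64 = 35802.16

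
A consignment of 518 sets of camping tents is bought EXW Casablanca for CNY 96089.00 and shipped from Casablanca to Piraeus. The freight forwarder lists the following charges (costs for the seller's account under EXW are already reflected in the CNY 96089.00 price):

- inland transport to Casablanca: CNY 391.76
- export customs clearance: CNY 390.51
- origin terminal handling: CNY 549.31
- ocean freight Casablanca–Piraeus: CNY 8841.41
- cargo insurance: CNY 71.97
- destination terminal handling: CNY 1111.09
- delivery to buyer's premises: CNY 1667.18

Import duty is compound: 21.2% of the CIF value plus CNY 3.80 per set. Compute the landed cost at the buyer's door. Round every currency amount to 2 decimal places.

EXW: the seller makes goods available at their premises; the buyer bears all onward costs.
CIF value = EXW price + inland to port + export clearance + origin terminal + freight + insurance = 96089.00 + 391.76 + 390.51 + 549.31 + 8841.41 + 71.97 = 106333.96
Ad valorem component: 106333.96 × 21.2% = 22542.80
Specific component: 518 × 3.80 = 1968.40
Import duty = 22542.80 + 1968.40 = 24511.20
Buyer bears: inland to port 391.76 + export clearance 390.51 + origin terminal 549.31 + freight 8841.41 + insurance 71.97 + destination terminal 1111.09 + delivery 1667.18 + duty 24511.20 = 37534.43
Landed cost = invoice 96089.00 + 37534.43 = 133623.43

Total landed cost: CNY 133623.43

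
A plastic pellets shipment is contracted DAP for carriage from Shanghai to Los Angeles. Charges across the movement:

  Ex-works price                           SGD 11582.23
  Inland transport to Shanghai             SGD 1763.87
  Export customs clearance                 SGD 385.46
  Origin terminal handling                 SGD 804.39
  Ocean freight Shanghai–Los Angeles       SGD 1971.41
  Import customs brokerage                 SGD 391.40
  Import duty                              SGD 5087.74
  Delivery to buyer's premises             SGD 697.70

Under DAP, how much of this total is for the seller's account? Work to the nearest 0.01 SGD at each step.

Seller's account: SGD 17205.06

DAP: the seller bears all costs to the named destination except import duty and clearance.
Seller's account: goods 11582.23 + inland to port 1763.87 + export clearance 385.46 + origin terminal 804.39 + freight 1971.41 + delivery 697.70 = 17205.06
Buyer's account: brokerage 391.40 + duty 5087.74 = 5479.14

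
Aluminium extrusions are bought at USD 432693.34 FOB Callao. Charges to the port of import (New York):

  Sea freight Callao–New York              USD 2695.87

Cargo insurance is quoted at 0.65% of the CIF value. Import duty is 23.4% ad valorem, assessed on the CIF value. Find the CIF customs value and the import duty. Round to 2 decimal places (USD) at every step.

CIF value: USD 438237.76; import duty: USD 102547.64

Let C be the CIF value. C = FOB price + freight + 0.65% × C
C − 0.65% × C = 432693.34 + 2695.87
0.9935 × C = 435389.21
C = 435389.21 / 0.9935 = 438237.76
Insurance premium = 0.65% × 438237.76 = 2848.55
Import duty = 438237.76 × 23.4% = 102547.64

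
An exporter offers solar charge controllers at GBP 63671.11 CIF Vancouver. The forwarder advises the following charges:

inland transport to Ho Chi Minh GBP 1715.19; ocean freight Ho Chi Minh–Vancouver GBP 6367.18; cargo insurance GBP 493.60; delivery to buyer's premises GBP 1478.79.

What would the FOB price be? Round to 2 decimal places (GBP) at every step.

FOB price: GBP 56810.33

Not relevant to the conversion: inland to port — on the seller under both CIF and FOB; already in the CIF price and stays in the FOB price. delivery — on the buyer under both terms; not part of either seller's price.
From CIF to FOB, the seller no longer bears: freight, insurance.
FOB price = 63671.11 − 6367.18 − 493.60 = 56810.33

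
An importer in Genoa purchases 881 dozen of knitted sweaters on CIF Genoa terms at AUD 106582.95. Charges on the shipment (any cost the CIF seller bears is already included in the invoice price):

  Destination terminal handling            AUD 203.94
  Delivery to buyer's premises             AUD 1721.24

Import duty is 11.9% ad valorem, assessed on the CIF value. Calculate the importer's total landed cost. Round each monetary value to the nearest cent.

CIF: the seller pays costs through ocean freight and marine insurance to the destination port.
The CIF price already equals the CIF value: 106582.95
Import duty = 106582.95 × 11.9% = 12683.37
Buyer bears: destination terminal 203.94 + delivery 1721.24 + duty 12683.37 = 14608.55
Landed cost = invoice 106582.95 + 14608.55 = 121191.50

Total landed cost: AUD 121191.50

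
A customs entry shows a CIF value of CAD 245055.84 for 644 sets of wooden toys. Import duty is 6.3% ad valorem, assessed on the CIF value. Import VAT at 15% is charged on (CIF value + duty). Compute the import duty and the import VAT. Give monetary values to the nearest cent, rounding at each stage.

Import duty: CAD 15438.52; import VAT: CAD 39074.15

Import duty = 245055.84 × 6.3% = 15438.52
VAT base = CIF + duty = 245055.84 + 15438.52 = 260494.36
Import VAT = 260494.36 × 15% = 39074.15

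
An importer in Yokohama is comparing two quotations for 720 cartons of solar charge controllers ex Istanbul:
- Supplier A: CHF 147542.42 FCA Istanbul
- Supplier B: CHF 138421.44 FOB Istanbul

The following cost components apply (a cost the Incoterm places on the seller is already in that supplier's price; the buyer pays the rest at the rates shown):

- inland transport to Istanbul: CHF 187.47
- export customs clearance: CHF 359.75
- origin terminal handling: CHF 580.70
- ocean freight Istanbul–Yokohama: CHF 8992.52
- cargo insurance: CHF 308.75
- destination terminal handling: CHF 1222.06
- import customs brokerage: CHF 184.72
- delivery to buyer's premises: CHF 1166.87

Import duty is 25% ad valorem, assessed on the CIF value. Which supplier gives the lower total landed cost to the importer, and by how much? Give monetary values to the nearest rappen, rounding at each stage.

Supplier A (FCA):
CIF value = FCA price + origin terminal + freight + insurance = 147542.42 + 580.70 + 8992.52 + 308.75 = 157424.39
Import duty = 157424.39 × 25% = 39356.10
Buyer bears (A): 580.70 + 8992.52 + 308.75 + 1222.06 + 184.72 + 1166.87 = 12455.62
Landed cost (A) = invoice 147542.42 + 12455.62 + duty 39356.10 = 199354.14
Supplier B (FOB):
CIF value = FOB price + freight + insurance = 138421.44 + 8992.52 + 308.75 = 147722.71
Import duty = 147722.71 × 25% = 36930.68
Buyer bears (B): 8992.52 + 308.75 + 1222.06 + 184.72 + 1166.87 = 11874.92
Landed cost (B) = invoice 138421.44 + 11874.92 + duty 36930.68 = 187227.04
Difference = |199354.14 − 187227.04| = 12127.10

Supplier B is cheaper by CHF 12127.10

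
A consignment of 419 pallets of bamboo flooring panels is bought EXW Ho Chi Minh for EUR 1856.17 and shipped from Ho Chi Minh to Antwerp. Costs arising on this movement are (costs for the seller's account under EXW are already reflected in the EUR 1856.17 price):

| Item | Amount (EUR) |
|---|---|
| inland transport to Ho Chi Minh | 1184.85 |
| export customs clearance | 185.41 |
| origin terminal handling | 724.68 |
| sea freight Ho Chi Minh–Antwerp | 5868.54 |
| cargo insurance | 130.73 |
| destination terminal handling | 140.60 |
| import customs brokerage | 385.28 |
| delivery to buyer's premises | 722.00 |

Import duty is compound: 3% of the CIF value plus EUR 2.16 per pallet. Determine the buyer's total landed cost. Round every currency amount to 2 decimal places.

Total landed cost: EUR 12401.81

EXW: the seller makes goods available at their premises; the buyer bears all onward costs.
CIF value = EXW price + inland to port + export clearance + origin terminal + freight + insurance = 1856.17 + 1184.85 + 185.41 + 724.68 + 5868.54 + 130.73 = 9950.38
Ad valorem component: 9950.38 × 3% = 298.51
Specific component: 419 × 2.16 = 905.04
Import duty = 298.51 + 905.04 = 1203.55
Buyer bears: inland to port 1184.85 + export clearance 185.41 + origin terminal 724.68 + freight 5868.54 + insurance 130.73 + destination terminal 140.60 + brokerage 385.28 + delivery 722.00 + duty 1203.55 = 10545.64
Landed cost = invoice 1856.17 + 10545.64 = 12401.81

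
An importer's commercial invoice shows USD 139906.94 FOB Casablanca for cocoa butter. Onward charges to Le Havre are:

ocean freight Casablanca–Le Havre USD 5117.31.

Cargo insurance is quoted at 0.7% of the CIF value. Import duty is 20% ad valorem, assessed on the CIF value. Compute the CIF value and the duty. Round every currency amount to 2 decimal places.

CIF value: USD 146046.58; import duty: USD 29209.32

Let C be the CIF value. C = FOB price + freight + 0.7% × C
C − 0.7% × C = 139906.94 + 5117.31
0.993 × C = 145024.25
C = 145024.25 / 0.993 = 146046.58
Insurance premium = 0.7% × 146046.58 = 1022.33
Import duty = 146046.58 × 20% = 29209.32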